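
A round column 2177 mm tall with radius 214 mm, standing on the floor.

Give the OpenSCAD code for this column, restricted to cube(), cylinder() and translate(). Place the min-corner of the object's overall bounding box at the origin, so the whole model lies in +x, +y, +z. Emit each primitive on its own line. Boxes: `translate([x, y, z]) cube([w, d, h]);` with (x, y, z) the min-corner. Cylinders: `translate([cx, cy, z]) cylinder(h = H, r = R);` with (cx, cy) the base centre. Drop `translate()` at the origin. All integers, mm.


translate([214, 214, 0]) cylinder(h = 2177, r = 214);


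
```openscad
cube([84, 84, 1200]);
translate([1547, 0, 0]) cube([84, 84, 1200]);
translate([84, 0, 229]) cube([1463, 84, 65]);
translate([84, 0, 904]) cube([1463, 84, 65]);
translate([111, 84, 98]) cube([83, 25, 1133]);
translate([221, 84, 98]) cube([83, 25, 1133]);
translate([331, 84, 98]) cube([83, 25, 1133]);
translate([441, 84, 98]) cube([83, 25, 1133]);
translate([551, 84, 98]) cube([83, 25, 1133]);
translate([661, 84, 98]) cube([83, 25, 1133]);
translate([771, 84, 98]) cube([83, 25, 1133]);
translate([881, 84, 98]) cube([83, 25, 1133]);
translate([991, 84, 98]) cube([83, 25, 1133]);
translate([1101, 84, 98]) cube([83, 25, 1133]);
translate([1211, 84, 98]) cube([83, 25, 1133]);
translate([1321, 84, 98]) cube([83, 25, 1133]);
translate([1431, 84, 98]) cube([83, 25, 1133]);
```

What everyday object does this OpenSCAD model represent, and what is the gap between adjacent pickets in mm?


A fence section. The picket gap is 27 mm.

Two posts, two rails, 13 pickets — a fence section. Span 1463 mm holds 13 pickets of 83 mm with 14 equal gaps: ⌊(1463 − 13·83) / 14⌋ = 27 mm.


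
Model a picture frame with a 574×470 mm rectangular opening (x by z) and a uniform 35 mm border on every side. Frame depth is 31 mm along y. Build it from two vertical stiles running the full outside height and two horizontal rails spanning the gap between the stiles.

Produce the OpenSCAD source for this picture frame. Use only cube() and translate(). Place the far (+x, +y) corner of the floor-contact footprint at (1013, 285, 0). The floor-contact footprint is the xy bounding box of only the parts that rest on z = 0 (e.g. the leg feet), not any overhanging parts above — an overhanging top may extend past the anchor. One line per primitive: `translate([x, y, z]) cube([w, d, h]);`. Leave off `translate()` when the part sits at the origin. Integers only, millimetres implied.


translate([369, 254, 0]) cube([35, 31, 540]);
translate([978, 254, 0]) cube([35, 31, 540]);
translate([404, 254, 0]) cube([574, 31, 35]);
translate([404, 254, 505]) cube([574, 31, 35]);


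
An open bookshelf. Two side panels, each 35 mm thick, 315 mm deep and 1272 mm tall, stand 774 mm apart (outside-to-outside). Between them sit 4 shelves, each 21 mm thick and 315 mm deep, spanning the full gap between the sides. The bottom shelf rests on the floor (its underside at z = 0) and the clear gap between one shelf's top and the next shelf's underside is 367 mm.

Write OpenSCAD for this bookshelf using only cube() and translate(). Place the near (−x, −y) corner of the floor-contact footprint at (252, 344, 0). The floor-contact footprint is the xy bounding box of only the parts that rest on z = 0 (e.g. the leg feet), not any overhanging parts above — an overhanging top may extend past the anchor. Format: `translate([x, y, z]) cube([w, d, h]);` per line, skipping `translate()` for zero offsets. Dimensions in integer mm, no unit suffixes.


translate([252, 344, 0]) cube([35, 315, 1272]);
translate([991, 344, 0]) cube([35, 315, 1272]);
translate([287, 344, 0]) cube([704, 315, 21]);
translate([287, 344, 388]) cube([704, 315, 21]);
translate([287, 344, 776]) cube([704, 315, 21]);
translate([287, 344, 1164]) cube([704, 315, 21]);


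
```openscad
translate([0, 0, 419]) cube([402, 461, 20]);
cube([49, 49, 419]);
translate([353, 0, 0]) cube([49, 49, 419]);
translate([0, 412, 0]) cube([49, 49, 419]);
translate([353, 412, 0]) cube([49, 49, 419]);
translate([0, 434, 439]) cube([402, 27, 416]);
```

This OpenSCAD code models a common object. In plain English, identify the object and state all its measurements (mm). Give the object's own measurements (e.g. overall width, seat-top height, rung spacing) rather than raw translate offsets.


A chair. The seat is a 402×461×20 mm slab with its top at z = 439 mm, on four 49×49 mm corner legs (flush with the seat edges, standing on z = 0). A flat backrest 27 mm thick, 416 mm tall, spans the full seat width and rises from the seat top along its +y edge, rear face flush with the rear of the seat.


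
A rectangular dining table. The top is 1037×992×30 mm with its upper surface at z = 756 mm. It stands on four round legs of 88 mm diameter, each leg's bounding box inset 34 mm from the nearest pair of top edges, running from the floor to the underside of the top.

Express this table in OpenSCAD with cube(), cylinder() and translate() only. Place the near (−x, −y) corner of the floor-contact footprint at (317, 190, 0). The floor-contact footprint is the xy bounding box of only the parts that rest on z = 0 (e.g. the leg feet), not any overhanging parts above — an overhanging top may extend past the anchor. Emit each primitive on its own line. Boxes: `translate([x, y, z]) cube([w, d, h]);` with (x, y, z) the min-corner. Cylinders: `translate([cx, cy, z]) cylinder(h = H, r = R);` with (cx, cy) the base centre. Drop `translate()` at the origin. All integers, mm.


translate([283, 156, 726]) cube([1037, 992, 30]);
translate([361, 234, 0]) cylinder(h = 726, r = 44);
translate([1242, 234, 0]) cylinder(h = 726, r = 44);
translate([361, 1070, 0]) cylinder(h = 726, r = 44);
translate([1242, 1070, 0]) cylinder(h = 726, r = 44);


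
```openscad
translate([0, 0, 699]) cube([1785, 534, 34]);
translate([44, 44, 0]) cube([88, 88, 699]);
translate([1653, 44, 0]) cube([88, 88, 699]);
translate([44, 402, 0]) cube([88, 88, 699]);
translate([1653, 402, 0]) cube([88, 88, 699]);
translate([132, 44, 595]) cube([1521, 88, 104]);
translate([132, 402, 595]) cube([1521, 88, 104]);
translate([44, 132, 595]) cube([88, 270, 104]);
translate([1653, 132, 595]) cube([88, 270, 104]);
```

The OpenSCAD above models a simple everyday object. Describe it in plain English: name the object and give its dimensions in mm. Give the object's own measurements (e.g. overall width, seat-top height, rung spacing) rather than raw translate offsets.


A table: top 1785 mm (x) × 534 mm (y), 34 mm thick, upper face at z = 733 mm, on four 88×88 mm square legs, each inset 44 mm from the nearest pair of top edges from z = 0 to the bottom of the top. Four apron rails, 88 mm thick and 104 mm tall, run between adjacent legs with their top edges flush with the underside of the top and their outer faces flush with the legs' outer faces.


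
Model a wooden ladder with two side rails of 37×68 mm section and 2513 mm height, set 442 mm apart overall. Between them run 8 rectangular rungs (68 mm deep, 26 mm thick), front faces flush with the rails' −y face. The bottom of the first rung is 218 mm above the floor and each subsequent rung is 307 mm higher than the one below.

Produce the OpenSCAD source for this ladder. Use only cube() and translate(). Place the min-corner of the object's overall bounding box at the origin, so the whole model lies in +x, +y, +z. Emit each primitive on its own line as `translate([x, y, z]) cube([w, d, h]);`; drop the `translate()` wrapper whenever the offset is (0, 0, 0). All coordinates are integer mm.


cube([37, 68, 2513]);
translate([405, 0, 0]) cube([37, 68, 2513]);
translate([37, 0, 218]) cube([368, 68, 26]);
translate([37, 0, 525]) cube([368, 68, 26]);
translate([37, 0, 832]) cube([368, 68, 26]);
translate([37, 0, 1139]) cube([368, 68, 26]);
translate([37, 0, 1446]) cube([368, 68, 26]);
translate([37, 0, 1753]) cube([368, 68, 26]);
translate([37, 0, 2060]) cube([368, 68, 26]);
translate([37, 0, 2367]) cube([368, 68, 26]);


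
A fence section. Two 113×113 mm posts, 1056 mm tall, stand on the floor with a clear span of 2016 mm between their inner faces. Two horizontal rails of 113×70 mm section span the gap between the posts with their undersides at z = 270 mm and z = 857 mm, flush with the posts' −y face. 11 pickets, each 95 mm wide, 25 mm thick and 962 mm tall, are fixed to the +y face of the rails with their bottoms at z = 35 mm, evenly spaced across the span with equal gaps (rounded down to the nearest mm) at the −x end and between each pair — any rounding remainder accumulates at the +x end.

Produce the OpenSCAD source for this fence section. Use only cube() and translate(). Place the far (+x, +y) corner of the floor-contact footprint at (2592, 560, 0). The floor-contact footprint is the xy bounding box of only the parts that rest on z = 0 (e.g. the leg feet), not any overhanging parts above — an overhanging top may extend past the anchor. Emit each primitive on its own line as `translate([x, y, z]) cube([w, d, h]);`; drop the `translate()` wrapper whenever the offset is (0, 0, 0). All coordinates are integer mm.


translate([350, 447, 0]) cube([113, 113, 1056]);
translate([2479, 447, 0]) cube([113, 113, 1056]);
translate([463, 447, 270]) cube([2016, 113, 70]);
translate([463, 447, 857]) cube([2016, 113, 70]);
translate([543, 560, 35]) cube([95, 25, 962]);
translate([718, 560, 35]) cube([95, 25, 962]);
translate([893, 560, 35]) cube([95, 25, 962]);
translate([1068, 560, 35]) cube([95, 25, 962]);
translate([1243, 560, 35]) cube([95, 25, 962]);
translate([1418, 560, 35]) cube([95, 25, 962]);
translate([1593, 560, 35]) cube([95, 25, 962]);
translate([1768, 560, 35]) cube([95, 25, 962]);
translate([1943, 560, 35]) cube([95, 25, 962]);
translate([2118, 560, 35]) cube([95, 25, 962]);
translate([2293, 560, 35]) cube([95, 25, 962]);


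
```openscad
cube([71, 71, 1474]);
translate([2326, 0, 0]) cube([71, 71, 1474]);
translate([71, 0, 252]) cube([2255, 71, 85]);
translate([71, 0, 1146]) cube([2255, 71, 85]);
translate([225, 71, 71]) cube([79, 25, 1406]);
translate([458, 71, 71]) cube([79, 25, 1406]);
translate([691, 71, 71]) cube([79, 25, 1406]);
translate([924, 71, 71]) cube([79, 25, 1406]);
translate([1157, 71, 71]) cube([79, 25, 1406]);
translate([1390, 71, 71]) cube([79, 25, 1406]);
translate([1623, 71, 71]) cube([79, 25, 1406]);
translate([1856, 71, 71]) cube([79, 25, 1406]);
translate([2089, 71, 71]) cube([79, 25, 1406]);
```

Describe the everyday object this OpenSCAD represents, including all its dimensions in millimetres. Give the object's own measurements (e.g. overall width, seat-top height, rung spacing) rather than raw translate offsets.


A fence section. Two 71×71 mm posts, 1474 mm tall, stand on the floor with a clear span of 2255 mm between their inner faces. Two horizontal rails of 71×85 mm section span the gap between the posts with their undersides at z = 252 mm and z = 1146 mm, flush with the posts' −y face. 9 pickets, each 79 mm wide, 25 mm thick and 1406 mm tall, are fixed to the +y face of the rails with their bottoms at z = 71 mm, spaced across the span with a 154 mm gap after the −x post and between neighbouring pickets, with 158 mm left before the +x post.


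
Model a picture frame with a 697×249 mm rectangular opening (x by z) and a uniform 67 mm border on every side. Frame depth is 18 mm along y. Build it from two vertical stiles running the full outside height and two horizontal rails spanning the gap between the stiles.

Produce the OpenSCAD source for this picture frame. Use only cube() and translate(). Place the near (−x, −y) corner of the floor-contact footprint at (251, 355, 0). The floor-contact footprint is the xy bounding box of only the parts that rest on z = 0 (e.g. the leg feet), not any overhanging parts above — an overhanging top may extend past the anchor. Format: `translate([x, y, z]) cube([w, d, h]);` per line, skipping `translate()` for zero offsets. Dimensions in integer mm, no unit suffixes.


translate([251, 355, 0]) cube([67, 18, 383]);
translate([1015, 355, 0]) cube([67, 18, 383]);
translate([318, 355, 0]) cube([697, 18, 67]);
translate([318, 355, 316]) cube([697, 18, 67]);


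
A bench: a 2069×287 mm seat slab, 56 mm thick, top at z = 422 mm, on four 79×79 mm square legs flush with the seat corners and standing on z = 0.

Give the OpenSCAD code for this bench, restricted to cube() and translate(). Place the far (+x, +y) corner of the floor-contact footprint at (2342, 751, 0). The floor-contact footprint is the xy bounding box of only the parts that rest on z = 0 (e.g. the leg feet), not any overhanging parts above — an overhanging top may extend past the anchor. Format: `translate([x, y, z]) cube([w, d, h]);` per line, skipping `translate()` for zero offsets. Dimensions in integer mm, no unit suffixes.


// leg_h = 422 − 56 = 366
translate([273, 464, 366]) cube([2069, 287, 56]);
translate([273, 464, 0]) cube([79, 79, 366]);
translate([273, 672, 0]) cube([79, 79, 366]);
translate([2263, 464, 0]) cube([79, 79, 366]);
translate([2263, 672, 0]) cube([79, 79, 366]);


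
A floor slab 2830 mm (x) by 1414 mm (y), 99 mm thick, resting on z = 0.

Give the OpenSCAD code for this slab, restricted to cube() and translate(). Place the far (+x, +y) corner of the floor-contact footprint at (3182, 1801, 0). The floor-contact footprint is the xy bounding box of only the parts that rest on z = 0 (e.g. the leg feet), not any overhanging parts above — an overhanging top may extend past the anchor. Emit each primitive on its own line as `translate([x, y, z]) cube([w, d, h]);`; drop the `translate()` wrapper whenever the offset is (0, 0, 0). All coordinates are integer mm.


translate([352, 387, 0]) cube([2830, 1414, 99]);


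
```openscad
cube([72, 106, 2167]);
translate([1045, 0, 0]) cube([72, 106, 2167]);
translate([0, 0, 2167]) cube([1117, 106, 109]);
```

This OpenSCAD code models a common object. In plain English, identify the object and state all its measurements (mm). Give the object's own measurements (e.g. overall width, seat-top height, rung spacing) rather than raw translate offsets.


A door frame. The clear opening is 973 mm wide and 2167 mm high. Two 72 mm wide jambs, 106 mm deep, stand either side of the opening from the floor to the top of the opening. A 109 mm thick head sits across the top of both jambs, spanning the full outside width of the frame.


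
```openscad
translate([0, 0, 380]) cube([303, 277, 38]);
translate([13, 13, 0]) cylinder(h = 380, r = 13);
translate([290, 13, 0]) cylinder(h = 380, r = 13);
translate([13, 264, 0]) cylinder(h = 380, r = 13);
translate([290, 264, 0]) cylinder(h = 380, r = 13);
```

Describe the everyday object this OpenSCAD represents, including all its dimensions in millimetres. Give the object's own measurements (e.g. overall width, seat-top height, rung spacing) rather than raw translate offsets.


A four-legged stool. The seat is a 303×277×38 mm slab whose top surface is at z = 418 mm; four round legs, each 26 mm in diameter, run from the floor (z = 0) to the underside of the seat, each leg's axis is inset half a diameter from the nearest pair of seat edges (so the leg's bounding box is flush with the corner).


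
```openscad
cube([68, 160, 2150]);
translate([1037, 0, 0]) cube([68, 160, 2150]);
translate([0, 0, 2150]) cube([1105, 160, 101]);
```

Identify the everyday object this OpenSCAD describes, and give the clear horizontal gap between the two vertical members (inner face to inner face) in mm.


A door frame. The clear opening width is 969 mm.

Two 2150 mm tall posts with a header on top — a door frame. The left jamb is 68 mm wide at x = 0; the right jamb starts at x = 1037. The clear opening is 1037 − 68 = 969 mm.


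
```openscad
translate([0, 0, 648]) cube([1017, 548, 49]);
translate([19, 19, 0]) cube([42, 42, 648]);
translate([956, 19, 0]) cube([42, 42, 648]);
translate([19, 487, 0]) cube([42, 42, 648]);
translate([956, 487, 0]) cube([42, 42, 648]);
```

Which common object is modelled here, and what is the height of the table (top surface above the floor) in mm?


A table. The table height is 697 mm.

A 1017×548×49 slab sits at z = 648 on four 42 mm square posts — a table. The top surface is at 648 + 49 = 697 mm.


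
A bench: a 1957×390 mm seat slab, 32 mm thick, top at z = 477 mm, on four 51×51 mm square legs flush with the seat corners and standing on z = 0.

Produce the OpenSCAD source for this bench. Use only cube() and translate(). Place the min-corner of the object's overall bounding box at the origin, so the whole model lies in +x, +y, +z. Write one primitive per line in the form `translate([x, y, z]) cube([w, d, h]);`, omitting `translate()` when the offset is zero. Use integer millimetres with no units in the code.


translate([0, 0, 445]) cube([1957, 390, 32]);
cube([51, 51, 445]);
translate([0, 339, 0]) cube([51, 51, 445]);
translate([1906, 0, 0]) cube([51, 51, 445]);
translate([1906, 339, 0]) cube([51, 51, 445]);


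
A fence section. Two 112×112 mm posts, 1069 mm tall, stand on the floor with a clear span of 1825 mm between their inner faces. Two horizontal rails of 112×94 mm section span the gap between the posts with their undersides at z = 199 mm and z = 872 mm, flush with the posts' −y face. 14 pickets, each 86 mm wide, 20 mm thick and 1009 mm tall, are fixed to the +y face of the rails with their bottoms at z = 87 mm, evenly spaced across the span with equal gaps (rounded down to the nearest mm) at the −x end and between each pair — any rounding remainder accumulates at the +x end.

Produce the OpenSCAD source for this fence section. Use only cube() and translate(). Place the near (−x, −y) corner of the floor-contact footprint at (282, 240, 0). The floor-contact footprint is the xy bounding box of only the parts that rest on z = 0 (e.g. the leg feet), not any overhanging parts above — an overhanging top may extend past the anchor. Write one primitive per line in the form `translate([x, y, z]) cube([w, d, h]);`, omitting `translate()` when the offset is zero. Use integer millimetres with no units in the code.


translate([282, 240, 0]) cube([112, 112, 1069]);
translate([2219, 240, 0]) cube([112, 112, 1069]);
translate([394, 240, 199]) cube([1825, 112, 94]);
translate([394, 240, 872]) cube([1825, 112, 94]);
translate([435, 352, 87]) cube([86, 20, 1009]);
translate([562, 352, 87]) cube([86, 20, 1009]);
translate([689, 352, 87]) cube([86, 20, 1009]);
translate([816, 352, 87]) cube([86, 20, 1009]);
translate([943, 352, 87]) cube([86, 20, 1009]);
translate([1070, 352, 87]) cube([86, 20, 1009]);
translate([1197, 352, 87]) cube([86, 20, 1009]);
translate([1324, 352, 87]) cube([86, 20, 1009]);
translate([1451, 352, 87]) cube([86, 20, 1009]);
translate([1578, 352, 87]) cube([86, 20, 1009]);
translate([1705, 352, 87]) cube([86, 20, 1009]);
translate([1832, 352, 87]) cube([86, 20, 1009]);
translate([1959, 352, 87]) cube([86, 20, 1009]);
translate([2086, 352, 87]) cube([86, 20, 1009]);


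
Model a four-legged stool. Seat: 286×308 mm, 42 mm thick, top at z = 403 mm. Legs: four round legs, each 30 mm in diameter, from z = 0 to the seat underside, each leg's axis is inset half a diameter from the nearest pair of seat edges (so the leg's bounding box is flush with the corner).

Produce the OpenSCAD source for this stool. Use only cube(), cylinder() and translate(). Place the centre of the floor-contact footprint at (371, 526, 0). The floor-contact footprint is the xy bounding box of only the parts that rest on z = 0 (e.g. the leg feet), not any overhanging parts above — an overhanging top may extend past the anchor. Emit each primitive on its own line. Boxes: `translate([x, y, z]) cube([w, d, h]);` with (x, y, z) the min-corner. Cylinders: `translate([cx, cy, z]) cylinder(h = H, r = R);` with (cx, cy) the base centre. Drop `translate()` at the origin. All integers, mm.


// leg_h = 403 - 42 = 361
translate([228, 372, 361]) cube([286, 308, 42]);
translate([243, 387, 0]) cylinder(h = 361, r = 15);
translate([499, 387, 0]) cylinder(h = 361, r = 15);
translate([243, 665, 0]) cylinder(h = 361, r = 15);
translate([499, 665, 0]) cylinder(h = 361, r = 15);


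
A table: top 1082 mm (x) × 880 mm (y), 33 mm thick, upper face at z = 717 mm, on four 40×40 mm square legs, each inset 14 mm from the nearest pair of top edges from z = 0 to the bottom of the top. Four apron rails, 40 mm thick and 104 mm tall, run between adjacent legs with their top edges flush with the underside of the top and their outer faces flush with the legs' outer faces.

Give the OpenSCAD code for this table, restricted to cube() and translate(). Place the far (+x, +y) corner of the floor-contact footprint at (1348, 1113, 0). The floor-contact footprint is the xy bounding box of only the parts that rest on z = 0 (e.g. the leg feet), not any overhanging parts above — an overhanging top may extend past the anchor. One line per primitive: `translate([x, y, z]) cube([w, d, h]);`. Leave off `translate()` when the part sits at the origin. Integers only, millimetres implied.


translate([280, 247, 684]) cube([1082, 880, 33]);
translate([294, 261, 0]) cube([40, 40, 684]);
translate([1308, 261, 0]) cube([40, 40, 684]);
translate([294, 1073, 0]) cube([40, 40, 684]);
translate([1308, 1073, 0]) cube([40, 40, 684]);
translate([334, 261, 580]) cube([974, 40, 104]);
translate([334, 1073, 580]) cube([974, 40, 104]);
translate([294, 301, 580]) cube([40, 772, 104]);
translate([1308, 301, 580]) cube([40, 772, 104]);


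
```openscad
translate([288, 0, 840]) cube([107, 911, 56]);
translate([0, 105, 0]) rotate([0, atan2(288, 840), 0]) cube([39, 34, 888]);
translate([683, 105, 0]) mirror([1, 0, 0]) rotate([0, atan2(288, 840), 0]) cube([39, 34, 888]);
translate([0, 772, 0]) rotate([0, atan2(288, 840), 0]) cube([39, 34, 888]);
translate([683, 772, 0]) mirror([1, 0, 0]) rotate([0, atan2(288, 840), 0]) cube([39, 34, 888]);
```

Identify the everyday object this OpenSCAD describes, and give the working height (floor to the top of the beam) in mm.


A sawhorse. The overall height is 896 mm.

A beam across two mirrored pairs of raked legs — a sawhorse. The beam's underside is at z = 840 (matching the legs' vertical rise in atan2(288, 840)) and the beam is 56 mm tall, so its top is at 840 + 56 = 896 mm. The raked legs top out at the beam's underside, so that is the highest point.


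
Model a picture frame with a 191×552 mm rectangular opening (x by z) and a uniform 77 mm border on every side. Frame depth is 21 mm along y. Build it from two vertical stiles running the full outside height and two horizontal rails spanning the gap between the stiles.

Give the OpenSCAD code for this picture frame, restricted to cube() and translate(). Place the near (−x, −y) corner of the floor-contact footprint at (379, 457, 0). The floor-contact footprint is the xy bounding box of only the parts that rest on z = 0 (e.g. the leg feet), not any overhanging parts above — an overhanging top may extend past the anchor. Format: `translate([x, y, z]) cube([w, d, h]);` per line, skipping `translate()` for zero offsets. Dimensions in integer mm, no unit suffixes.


translate([379, 457, 0]) cube([77, 21, 706]);
translate([647, 457, 0]) cube([77, 21, 706]);
translate([456, 457, 0]) cube([191, 21, 77]);
translate([456, 457, 629]) cube([191, 21, 77]);


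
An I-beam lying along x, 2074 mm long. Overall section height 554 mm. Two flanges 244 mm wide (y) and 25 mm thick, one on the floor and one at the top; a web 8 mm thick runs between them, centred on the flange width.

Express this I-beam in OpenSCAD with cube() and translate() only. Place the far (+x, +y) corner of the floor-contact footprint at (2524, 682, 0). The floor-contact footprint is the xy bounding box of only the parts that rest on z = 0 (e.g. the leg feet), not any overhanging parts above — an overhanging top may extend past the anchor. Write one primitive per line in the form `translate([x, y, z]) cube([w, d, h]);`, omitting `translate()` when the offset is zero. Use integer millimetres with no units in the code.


translate([450, 438, 0]) cube([2074, 244, 25]);
translate([450, 556, 25]) cube([2074, 8, 504]);
translate([450, 438, 529]) cube([2074, 244, 25]);


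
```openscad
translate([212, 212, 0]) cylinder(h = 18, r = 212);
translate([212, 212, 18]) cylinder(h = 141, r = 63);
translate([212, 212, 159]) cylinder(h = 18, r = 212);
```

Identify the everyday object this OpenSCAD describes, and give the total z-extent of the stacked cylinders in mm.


A spool. The overall height is 177 mm.

Three coaxial cylinders, large–small–large — a spool. Two 18 mm flanges and a 141 mm core give 18 + 141 + 18 = 177 mm.


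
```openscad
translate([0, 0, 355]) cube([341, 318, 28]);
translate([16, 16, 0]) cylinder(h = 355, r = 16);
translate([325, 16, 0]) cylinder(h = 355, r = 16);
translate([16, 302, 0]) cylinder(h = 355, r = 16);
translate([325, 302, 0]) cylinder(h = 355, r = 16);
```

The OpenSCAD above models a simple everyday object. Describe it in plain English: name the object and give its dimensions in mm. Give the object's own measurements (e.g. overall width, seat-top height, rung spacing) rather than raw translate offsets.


A four-legged stool. The seat is a 341×318×28 mm slab whose top surface is at z = 383 mm; four round legs, each 32 mm in diameter, run from the floor (z = 0) to the underside of the seat, each leg's axis is inset half a diameter from the nearest pair of seat edges (so the leg's bounding box is flush with the corner).


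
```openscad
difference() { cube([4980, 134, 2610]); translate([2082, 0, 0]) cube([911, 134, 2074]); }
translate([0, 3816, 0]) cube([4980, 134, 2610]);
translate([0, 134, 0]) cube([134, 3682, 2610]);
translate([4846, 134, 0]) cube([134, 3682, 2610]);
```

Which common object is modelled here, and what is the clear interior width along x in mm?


A single room. The interior width is 4712 mm.

Four walls enclosing a rectangle with a door in the front wall — a room. Outside width 4980 minus two 134 mm walls gives 4712 mm.


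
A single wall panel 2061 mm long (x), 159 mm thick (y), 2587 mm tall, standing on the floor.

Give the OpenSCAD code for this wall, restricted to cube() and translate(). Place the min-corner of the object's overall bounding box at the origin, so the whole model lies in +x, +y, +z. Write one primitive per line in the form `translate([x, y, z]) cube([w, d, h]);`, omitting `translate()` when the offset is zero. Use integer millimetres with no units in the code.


cube([2061, 159, 2587]);


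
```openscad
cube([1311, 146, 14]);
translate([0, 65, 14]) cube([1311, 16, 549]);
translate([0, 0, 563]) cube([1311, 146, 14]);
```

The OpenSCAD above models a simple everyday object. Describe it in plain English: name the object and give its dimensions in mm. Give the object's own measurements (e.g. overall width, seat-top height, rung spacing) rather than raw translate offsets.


An I-beam lying along x, 1311 mm long. Overall section height 577 mm. Two flanges 146 mm wide (y) and 14 mm thick, one on the floor and one at the top; a web 16 mm thick runs between them, centred on the flange width.


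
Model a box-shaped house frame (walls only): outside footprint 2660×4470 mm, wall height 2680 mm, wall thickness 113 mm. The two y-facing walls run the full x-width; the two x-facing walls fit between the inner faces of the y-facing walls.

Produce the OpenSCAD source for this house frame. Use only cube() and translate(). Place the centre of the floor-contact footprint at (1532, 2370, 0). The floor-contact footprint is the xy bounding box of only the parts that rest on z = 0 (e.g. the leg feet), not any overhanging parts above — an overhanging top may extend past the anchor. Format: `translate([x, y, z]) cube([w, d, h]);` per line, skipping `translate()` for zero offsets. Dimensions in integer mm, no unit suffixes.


translate([202, 135, 0]) cube([2660, 113, 2680]);
translate([202, 4492, 0]) cube([2660, 113, 2680]);
translate([202, 248, 0]) cube([113, 4244, 2680]);
translate([2749, 248, 0]) cube([113, 4244, 2680]);


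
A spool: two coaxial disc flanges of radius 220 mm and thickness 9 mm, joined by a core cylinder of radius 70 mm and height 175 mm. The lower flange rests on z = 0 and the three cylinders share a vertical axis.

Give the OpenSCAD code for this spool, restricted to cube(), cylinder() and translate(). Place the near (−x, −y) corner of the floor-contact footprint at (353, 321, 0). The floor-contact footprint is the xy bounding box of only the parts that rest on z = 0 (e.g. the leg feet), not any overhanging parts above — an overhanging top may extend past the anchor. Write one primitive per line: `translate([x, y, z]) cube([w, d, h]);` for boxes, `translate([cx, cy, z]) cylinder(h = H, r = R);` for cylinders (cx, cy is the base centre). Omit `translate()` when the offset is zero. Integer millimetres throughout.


translate([573, 541, 0]) cylinder(h = 9, r = 220);
translate([573, 541, 9]) cylinder(h = 175, r = 70);
translate([573, 541, 184]) cylinder(h = 9, r = 220);


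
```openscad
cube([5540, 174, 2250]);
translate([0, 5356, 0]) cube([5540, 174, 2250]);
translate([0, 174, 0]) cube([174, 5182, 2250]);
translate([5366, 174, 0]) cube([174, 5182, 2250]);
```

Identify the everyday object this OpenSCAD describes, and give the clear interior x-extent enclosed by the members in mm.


A house (or room) frame. The interior width is 5192 mm.

Four 2250 mm walls enclosing a rectangle with no floor or roof — a room or house frame. Outside width is 5540 mm and wall thickness is 174 mm, so the interior width is 5540 − 2 × 174 = 5192 mm.


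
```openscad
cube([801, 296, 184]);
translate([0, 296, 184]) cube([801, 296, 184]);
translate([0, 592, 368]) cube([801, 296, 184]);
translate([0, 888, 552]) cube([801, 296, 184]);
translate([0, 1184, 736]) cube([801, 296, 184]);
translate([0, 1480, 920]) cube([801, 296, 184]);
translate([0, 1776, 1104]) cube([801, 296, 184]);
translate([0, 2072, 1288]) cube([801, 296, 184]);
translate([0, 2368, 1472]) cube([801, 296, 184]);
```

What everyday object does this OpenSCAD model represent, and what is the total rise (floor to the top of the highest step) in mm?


A staircase. The total rise is 1656 mm.

9 identical blocks, each offset up and back from the previous — a staircase. Each step is 184 mm tall and there are 9 of them, so the total rise is 9 × 184 = 1656 mm.


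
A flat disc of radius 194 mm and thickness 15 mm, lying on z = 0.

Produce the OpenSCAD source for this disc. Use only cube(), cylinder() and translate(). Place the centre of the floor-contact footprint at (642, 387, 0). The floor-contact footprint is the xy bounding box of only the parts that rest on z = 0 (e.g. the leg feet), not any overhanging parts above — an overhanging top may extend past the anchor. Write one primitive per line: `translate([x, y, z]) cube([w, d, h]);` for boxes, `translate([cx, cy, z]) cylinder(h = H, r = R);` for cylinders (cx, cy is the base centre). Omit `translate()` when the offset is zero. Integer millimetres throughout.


translate([642, 387, 0]) cylinder(h = 15, r = 194);


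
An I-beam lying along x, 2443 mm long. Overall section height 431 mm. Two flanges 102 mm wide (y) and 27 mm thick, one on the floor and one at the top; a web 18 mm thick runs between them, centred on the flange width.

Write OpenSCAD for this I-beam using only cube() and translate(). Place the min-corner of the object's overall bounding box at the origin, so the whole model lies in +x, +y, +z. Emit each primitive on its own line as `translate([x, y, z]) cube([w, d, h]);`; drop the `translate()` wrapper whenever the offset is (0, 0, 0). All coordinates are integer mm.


cube([2443, 102, 27]);
translate([0, 42, 27]) cube([2443, 18, 377]);
translate([0, 0, 404]) cube([2443, 102, 27]);


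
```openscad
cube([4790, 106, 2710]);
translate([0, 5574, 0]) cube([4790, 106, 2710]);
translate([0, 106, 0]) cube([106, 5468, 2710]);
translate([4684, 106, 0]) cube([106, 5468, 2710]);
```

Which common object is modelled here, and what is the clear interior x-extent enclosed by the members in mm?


A house (or room) frame. The interior width is 4578 mm.

Four 2710 mm walls enclosing a rectangle with no floor or roof — a room or house frame. Outside width is 4790 mm and wall thickness is 106 mm, so the interior width is 4790 − 2 × 106 = 4578 mm.


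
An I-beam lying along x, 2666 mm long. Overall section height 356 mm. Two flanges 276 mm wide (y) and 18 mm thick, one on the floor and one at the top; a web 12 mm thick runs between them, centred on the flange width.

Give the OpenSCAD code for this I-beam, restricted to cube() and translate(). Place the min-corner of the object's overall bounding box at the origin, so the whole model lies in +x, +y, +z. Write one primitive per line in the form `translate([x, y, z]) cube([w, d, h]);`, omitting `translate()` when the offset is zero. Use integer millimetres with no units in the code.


cube([2666, 276, 18]);
translate([0, 132, 18]) cube([2666, 12, 320]);
translate([0, 0, 338]) cube([2666, 276, 18]);


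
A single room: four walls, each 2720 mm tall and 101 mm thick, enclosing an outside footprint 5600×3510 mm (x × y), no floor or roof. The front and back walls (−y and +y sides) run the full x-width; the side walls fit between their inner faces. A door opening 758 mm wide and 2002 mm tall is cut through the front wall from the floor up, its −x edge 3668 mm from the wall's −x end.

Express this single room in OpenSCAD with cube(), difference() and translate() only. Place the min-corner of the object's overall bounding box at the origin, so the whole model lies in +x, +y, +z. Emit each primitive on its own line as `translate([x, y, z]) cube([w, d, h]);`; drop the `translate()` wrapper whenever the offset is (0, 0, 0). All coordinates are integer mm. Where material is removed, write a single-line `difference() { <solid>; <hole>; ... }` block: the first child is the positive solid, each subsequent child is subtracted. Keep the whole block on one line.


difference() { cube([5600, 101, 2720]); translate([3668, 0, 0]) cube([758, 101, 2002]); }
translate([0, 3409, 0]) cube([5600, 101, 2720]);
translate([0, 101, 0]) cube([101, 3308, 2720]);
translate([5499, 101, 0]) cube([101, 3308, 2720]);


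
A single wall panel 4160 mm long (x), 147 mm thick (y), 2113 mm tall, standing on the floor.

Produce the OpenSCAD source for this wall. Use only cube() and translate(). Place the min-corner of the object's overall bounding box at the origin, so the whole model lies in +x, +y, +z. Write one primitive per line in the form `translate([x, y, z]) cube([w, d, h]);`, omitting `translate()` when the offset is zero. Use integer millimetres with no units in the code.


cube([4160, 147, 2113]);


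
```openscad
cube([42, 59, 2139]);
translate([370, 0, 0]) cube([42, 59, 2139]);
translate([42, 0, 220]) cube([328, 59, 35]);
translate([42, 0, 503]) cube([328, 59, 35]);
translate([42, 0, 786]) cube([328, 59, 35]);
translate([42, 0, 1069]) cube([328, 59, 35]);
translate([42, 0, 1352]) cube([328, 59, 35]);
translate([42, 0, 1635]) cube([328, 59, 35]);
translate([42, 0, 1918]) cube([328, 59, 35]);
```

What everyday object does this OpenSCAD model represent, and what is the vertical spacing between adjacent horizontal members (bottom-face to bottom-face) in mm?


A ladder. The rung spacing is 283 mm.

Two tall 42×59 posts with 7 short bars between them — a ladder. Adjacent rungs sit at z = 220 and z = 503, so the spacing is 503 − 220 = 283 mm.


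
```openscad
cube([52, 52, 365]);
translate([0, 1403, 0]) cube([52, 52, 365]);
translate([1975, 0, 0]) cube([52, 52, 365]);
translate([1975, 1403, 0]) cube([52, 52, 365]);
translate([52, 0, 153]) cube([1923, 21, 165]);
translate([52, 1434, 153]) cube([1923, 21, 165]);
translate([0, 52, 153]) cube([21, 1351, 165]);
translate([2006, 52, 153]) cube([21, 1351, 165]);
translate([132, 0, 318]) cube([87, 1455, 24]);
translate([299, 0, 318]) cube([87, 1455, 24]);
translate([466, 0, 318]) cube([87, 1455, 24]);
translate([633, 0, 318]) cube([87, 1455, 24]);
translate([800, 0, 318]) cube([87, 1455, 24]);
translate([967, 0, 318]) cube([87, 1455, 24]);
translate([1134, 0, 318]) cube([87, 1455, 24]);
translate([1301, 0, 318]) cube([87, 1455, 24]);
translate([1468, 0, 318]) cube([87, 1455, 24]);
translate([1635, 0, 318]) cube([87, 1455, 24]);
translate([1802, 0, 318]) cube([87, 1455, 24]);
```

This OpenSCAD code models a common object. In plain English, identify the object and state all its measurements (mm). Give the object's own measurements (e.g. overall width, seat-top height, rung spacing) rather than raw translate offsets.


A bed frame 2027 mm long (x) by 1455 mm wide (y). Four 52×52 mm corner posts, 365 mm tall, at the corners of the footprint. Four rails of 21 mm thickness and 165 mm height run between adjacent posts with their undersides at z = 153 mm, their outer faces flush with the outside of the frame (the two x-running rails run between the posts' inner faces; the two y-running rails run between the posts' inner faces). 11 slats, each 87 mm wide (x) and 24 mm thick, lie across the top of the two x-running rails, running the full 1455 mm width of the frame in y; along x they sit between the end posts with a 80 mm gap after the −x posts and between neighbouring slats, leaving 86 mm before the +x posts.


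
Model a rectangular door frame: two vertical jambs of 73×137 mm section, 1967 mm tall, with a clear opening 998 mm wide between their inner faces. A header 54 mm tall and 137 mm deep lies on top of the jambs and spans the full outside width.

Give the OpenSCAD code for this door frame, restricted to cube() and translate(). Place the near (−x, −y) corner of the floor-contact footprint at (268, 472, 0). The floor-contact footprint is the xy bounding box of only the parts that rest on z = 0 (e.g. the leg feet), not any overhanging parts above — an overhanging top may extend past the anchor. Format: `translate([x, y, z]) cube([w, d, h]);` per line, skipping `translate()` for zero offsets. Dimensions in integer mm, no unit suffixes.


translate([268, 472, 0]) cube([73, 137, 1967]);
translate([1339, 472, 0]) cube([73, 137, 1967]);
translate([268, 472, 1967]) cube([1144, 137, 54]);


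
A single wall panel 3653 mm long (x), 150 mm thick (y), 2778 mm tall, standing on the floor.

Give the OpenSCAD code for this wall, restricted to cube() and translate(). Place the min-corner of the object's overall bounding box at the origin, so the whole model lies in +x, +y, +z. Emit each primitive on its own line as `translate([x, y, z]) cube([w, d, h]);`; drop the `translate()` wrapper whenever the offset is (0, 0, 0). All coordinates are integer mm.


cube([3653, 150, 2778]);


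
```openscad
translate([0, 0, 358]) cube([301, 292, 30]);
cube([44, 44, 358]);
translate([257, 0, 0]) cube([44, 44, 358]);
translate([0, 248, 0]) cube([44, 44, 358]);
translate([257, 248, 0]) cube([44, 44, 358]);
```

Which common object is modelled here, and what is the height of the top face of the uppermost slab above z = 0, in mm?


A stool. The seat height is 388 mm.

A 301×292×30 slab at z = 358 on four corner posts — a stool. The seat top is 358 + 30 = 388 mm.


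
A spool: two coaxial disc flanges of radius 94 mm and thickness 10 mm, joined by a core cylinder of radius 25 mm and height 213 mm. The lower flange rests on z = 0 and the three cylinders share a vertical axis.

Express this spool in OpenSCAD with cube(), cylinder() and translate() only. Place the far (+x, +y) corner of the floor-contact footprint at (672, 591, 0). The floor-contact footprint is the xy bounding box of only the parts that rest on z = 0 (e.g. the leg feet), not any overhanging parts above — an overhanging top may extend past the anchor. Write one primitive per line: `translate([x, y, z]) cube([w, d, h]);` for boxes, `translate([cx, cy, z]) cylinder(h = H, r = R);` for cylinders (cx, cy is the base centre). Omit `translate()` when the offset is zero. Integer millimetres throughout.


translate([578, 497, 0]) cylinder(h = 10, r = 94);
translate([578, 497, 10]) cylinder(h = 213, r = 25);
translate([578, 497, 223]) cylinder(h = 10, r = 94);
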